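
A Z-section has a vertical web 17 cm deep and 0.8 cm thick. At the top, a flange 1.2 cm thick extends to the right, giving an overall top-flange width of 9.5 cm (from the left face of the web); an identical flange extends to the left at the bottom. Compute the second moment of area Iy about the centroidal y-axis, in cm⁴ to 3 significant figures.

Iy ≈ 604 cm⁴

Treat the section as a set of non-overlapping primitives; coordinates are from the bounding-box lower-left.
Web: 0.8 × 17, A = 13.6 cm², x = 9.1 cm, Ī = 0.72533 cm⁴.
Top flange (beyond web): 8.7 × 1.2, A = 10.44 cm², x = 13.85 cm, Ī = 65.85 cm⁴.
Bottom flange (beyond web): 8.7 × 1.2, A = 10.44 cm², x = 4.35 cm, Ī = 65.85 cm⁴.
Centroid: x̄ = ΣA·x / ΣA = 9.1 cm.
Transfer each piece to the centroidal y-axis using Ī + A·d² with d = x − 9.1:
  web: d = 0 cm → contributes +0.72533 cm⁴
  top flange (beyond web): d = 4.75 cm → contributes +301.4 cm⁴
  bottom flange (beyond web): d = -4.75 cm → contributes +301.4 cm⁴
Total I = 603.53 cm⁴.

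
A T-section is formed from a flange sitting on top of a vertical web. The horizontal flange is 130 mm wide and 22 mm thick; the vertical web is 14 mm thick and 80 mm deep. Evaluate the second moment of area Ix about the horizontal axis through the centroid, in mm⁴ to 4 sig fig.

Ix ≈ 2.806 × 10⁶ mm⁴

Split into non-overlapping primitives; take the origin at the lower-left of the bounding box.
Flange: 130 × 22, A = 2 860 mm², y = 91 mm, Ī = 115 353 mm⁴.
Web: 14 × 80, A = 1 120 mm², y = 40 mm, Ī = 597 333 mm⁴.
Centroid: ȳ = ΣA·y / ΣA = 76.6482 mm.
Transfer each piece to the horizontal axis through the centroid using Ī + A·d² with d = y − 76.6482:
  flange: d = 14.3518 mm → contributes +704 436 mm⁴
  web: d = -36.6482 mm → contributes +2 101 598 mm⁴
Total I = 2 806 034 mm⁴.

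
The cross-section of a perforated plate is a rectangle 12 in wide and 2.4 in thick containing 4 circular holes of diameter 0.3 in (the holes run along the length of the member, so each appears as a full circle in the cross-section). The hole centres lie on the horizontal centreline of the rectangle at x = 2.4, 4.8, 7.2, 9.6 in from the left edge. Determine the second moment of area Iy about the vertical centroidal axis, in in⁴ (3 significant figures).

Treat the section as a set of non-overlapping primitives; coordinates are from the bounding-box lower-left.
Plate: 12 × 2.4, A = 28.8 in², x = 6 in, Ī = 345.6 in⁴.
Hole 1 (subtracted): ⌀0.3, A = 0.070686 in², x = 2.4 in, Ī = 0.00039761 in⁴.
Hole 2 (subtracted): ⌀0.3, A = 0.070686 in², x = 4.8 in, Ī = 0.00039761 in⁴.
Hole 3 (subtracted): ⌀0.3, A = 0.070686 in², x = 7.2 in, Ī = 0.00039761 in⁴.
Hole 4 (subtracted): ⌀0.3, A = 0.070686 in², x = 9.6 in, Ī = 0.00039761 in⁴.
By symmetry the centroid is at mid-width, x̄ = 6 in.
Transfer each piece to the vertical centroidal axis using Ī + A·d² with d = x − 6:
  plate: d = 0 in → contributes +345.6 in⁴
  hole 1: d = -3.6 in → contributes −0.91649 in⁴
  hole 2: d = -1.2 in → contributes −0.10219 in⁴
  hole 3: d = 1.2 in → contributes −0.10219 in⁴
  hole 4: d = 3.6 in → contributes −0.91649 in⁴
Total I = 343.56 in⁴.

Iy ≈ 344 in⁴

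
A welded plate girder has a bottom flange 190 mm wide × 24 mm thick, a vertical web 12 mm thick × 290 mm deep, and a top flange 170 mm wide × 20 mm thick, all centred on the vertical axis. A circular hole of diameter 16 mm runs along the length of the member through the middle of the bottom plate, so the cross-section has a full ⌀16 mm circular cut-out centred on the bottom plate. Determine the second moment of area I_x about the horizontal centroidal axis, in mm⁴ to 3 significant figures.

I_x ≈ 2.12 × 10⁸ mm⁴

Decompose the section into non-overlapping parts with the origin at the bottom-left of its bounding rectangle.
Bottom plate: 190 × 24, A = 4 560 mm², y = 12 mm, Ī = 218 880 mm⁴.
Web plate: 12 × 290, A = 3 480 mm², y = 169 mm, Ī = 24 389 000 mm⁴.
Top plate: 170 × 20, A = 3 400 mm², y = 324 mm, Ī = 113 333 mm⁴.
Hole (subtracted): ⌀16, A = 201.06 mm², y = 12 mm, Ī = 3 217 mm⁴.
Centroid: ȳ = ΣA·y / ΣA = 155 mm.
Transfer each piece to the horizontal centroidal axis using Ī + A·d² with d = y − 155:
  bottom plate: d = -143 mm → contributes +93 465 375 mm⁴
  web plate: d = 14.001 mm → contributes +25 071 151 mm⁴
  top plate: d = 169 mm → contributes +97 221 566 mm⁴
  hole: d = -143 mm → contributes −4 114 691 mm⁴
Total I = 211 643 401 mm⁴.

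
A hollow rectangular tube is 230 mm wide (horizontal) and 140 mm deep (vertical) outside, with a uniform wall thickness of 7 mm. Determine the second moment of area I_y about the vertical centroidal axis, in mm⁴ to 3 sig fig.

Split into non-overlapping primitives; take the origin at the lower-left of the bounding box.
Outer rectangle: 230 × 140, A = 32 200 mm², x = 115 mm, Ī = 141 948 333 mm⁴.
Inner void (subtracted): 216 × 126, A = 27 216 mm², x = 115 mm, Ī = 105 815 808 mm⁴.
By symmetry the centroid is at mid-width, x̄ = 115 mm.
All pieces are centred on the vertical centroidal axis, so I = ΣĪ (holes subtracted) = 36 132 525 mm⁴.

I_y ≈ 3.61 × 10⁷ mm⁴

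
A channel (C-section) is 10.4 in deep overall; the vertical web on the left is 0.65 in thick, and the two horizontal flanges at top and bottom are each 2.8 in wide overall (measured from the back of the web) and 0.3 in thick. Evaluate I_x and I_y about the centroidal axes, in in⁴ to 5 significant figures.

I_x ≈ 93.838 in⁴, I_y ≈ 2.8582 in⁴

Treat the section as a set of non-overlapping primitives; coordinates are from the bounding-box lower-left.
Web: 0.65 × 10.4, A = 6.76 in², y = 5.2 in, Ī = 60.93013 in⁴.
Top flange (beyond web): 2.15 × 0.3, A = 0.645 in², y = 10.25 in, Ī = 0.0048375 in⁴.
Bottom flange (beyond web): 2.15 × 0.3, A = 0.645 in², y = 0.15 in, Ī = 0.0048375 in⁴.
By symmetry the centroid is at mid-height, ȳ = 5.2 in.
Transfer each piece to the centroidal x-axis using Ī + A·d² with d = y − 5.2:
  web: d = 0 in → contributes +60.93013 in⁴
  top flange (beyond web): d = 5.05 in → contributes +16.45395 in⁴
  bottom flange (beyond web): d = -5.05 in → contributes +16.45395 in⁴
Total I = 93.83803 in⁴.
For the y-axis: x̄ = 0.5493478 in.
Repeating about the centroidal y-axis gives I_y = 2.858155 in⁴.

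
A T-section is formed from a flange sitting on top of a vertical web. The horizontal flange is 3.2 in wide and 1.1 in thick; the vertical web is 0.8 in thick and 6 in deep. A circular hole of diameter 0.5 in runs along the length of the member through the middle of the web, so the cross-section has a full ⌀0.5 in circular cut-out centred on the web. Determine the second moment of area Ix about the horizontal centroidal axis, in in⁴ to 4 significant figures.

Ix ≈ 39.89 in⁴

Break the section into simple shapes (no overlaps), measuring from the bottom-left corner of the bounding box.
Flange: 3.2 × 1.1, A = 3.52 in², y = 6.55 in, Ī = 0.354933 in⁴.
Web: 0.8 × 6, A = 4.8 in², y = 3 in, Ī = 14.4 in⁴.
Hole (subtracted): ⌀0.5, A = 0.19635 in², y = 3 in, Ī = 0.00306796 in⁴.
Centroid: ȳ = ΣA·y / ΣA = 4.53822 in.
Transfer each piece to the horizontal centroidal axis using Ī + A·d² with d = y − 4.53822:
  flange: d = 2.01178 in → contributes +14.6012 in⁴
  web: d = -1.53822 in → contributes +25.7574 in⁴
  hole: d = -1.53822 in → contributes −0.467658 in⁴
Total I = 39.891 in⁴.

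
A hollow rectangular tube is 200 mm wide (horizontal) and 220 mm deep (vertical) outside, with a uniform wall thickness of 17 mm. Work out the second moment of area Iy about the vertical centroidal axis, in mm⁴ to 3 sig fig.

Treat the section as a set of non-overlapping primitives; coordinates are from the bounding-box lower-left.
Outer rectangle: 200 × 220, A = 44 000 mm², x = 100 mm, Ī = 146 666 667 mm⁴.
Inner void (subtracted): 166 × 186, A = 30 876 mm², x = 100 mm, Ī = 70 901 588 mm⁴.
By symmetry the centroid is at mid-width, x̄ = 100 mm.
All pieces are centred on the vertical centroidal axis, so I = ΣĪ (holes subtracted) = 75 765 079 mm⁴.

Iy ≈ 7.58 × 10⁷ mm⁴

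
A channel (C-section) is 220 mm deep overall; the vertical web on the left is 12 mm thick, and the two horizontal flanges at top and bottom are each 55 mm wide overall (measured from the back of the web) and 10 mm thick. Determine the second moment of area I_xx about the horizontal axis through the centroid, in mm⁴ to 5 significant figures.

Split into non-overlapping primitives; take the origin at the lower-left of the bounding box.
Web: 12 × 220, A = 2 640 mm², y = 110 mm, Ī = 10 648 000 mm⁴.
Top flange (beyond web): 43 × 10, A = 430 mm², y = 215 mm, Ī = 3583.333 mm⁴.
Bottom flange (beyond web): 43 × 10, A = 430 mm², y = 5 mm, Ī = 3583.333 mm⁴.
By symmetry the centroid is at mid-height, ȳ = 110 mm.
Transfer each piece to the horizontal axis through the centroid using Ī + A·d² with d = y − 110:
  web: d = 0 mm → contributes +10 648 000 mm⁴
  top flange (beyond web): d = 105 mm → contributes +4 744 333 mm⁴
  bottom flange (beyond web): d = -105 mm → contributes +4 744 333 mm⁴
Total I = 20 136 667 mm⁴.

I_xx ≈ 2.0137 × 10⁷ mm⁴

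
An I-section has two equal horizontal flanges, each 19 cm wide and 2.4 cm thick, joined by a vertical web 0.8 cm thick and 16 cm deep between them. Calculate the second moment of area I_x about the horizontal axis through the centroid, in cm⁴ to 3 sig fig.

I_x ≈ 8040 cm⁴

Treat the section as a set of non-overlapping primitives; coordinates are from the bounding-box lower-left.
Bottom flange: 19 × 2.4, A = 45.6 cm², y = 1.2 cm, Ī = 21.888 cm⁴.
Web: 0.8 × 16, A = 12.8 cm², y = 10.4 cm, Ī = 273.07 cm⁴.
Top flange: 19 × 2.4, A = 45.6 cm², y = 19.6 cm, Ī = 21.888 cm⁴.
By symmetry the centroid is at mid-height, ȳ = 10.4 cm.
Transfer each piece to the horizontal axis through the centroid using Ī + A·d² with d = y − 10.4:
  bottom flange: d = -9.2 cm → contributes +3881.5 cm⁴
  web: d = 0 cm → contributes +273.07 cm⁴
  top flange: d = 9.2 cm → contributes +3881.5 cm⁴
Total I = 8 036 cm⁴.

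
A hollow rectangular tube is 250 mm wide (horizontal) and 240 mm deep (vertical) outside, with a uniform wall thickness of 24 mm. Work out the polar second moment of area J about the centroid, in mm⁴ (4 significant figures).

J ≈ 3.495 × 10⁸ mm⁴

Decompose the section into non-overlapping parts with the origin at the bottom-left of its bounding rectangle.
Outer rectangle: 250 × 240, A = 60 000 mm², y = 120 mm, Ī = 288 000 000 mm⁴.
Inner void (subtracted): 202 × 192, A = 38 784 mm², y = 120 mm, Ī = 119 144 448 mm⁴.
By symmetry the centroid is at mid-height, ȳ = 120 mm.
All pieces are centred on the centroidal x-axis, so I = ΣĪ (holes subtracted) = 168 855 552 mm⁴.
Repeating about the centroidal y-axis gives I_y = 180 621 472 mm⁴.
Polar second moment: J = I_x + I_y = 349 477 024 mm⁴.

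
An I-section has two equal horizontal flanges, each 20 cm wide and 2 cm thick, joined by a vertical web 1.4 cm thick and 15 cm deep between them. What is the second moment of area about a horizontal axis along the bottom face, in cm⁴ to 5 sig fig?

Decompose the section into non-overlapping parts with the origin at the bottom-left of its bounding rectangle.
Bottom flange: 20 × 2, A = 40 cm², y = 1 cm, Ī = 13.33333 cm⁴.
Web: 1.4 × 15, A = 21 cm², y = 9.5 cm, Ī = 393.75 cm⁴.
Top flange: 20 × 2, A = 40 cm², y = 18 cm, Ī = 13.33333 cm⁴.
Transfer each piece to the base of the section using Ī + A·d² with d = y − 0:
  bottom flange: d = 1 cm → contributes +53.33333 cm⁴
  web: d = 9.5 cm → contributes +2 289 cm⁴
  top flange: d = 18 cm → contributes +12973.33 cm⁴
Total I = 15315.67 cm⁴.

I_base ≈ 1.5316 × 10⁴ cm⁴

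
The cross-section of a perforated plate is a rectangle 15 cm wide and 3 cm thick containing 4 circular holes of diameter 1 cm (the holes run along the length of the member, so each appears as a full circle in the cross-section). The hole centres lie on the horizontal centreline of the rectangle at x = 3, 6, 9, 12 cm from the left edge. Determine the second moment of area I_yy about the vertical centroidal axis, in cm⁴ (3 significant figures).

I_yy ≈ 808 cm⁴

Split into non-overlapping primitives; take the origin at the lower-left of the bounding box.
Plate: 15 × 3, A = 45 cm², x = 7.5 cm, Ī = 843.75 cm⁴.
Hole 1 (subtracted): ⌀1, A = 0.7854 cm², x = 3 cm, Ī = 0.049087 cm⁴.
Hole 2 (subtracted): ⌀1, A = 0.7854 cm², x = 6 cm, Ī = 0.049087 cm⁴.
Hole 3 (subtracted): ⌀1, A = 0.7854 cm², x = 9 cm, Ī = 0.049087 cm⁴.
Hole 4 (subtracted): ⌀1, A = 0.7854 cm², x = 12 cm, Ī = 0.049087 cm⁴.
By symmetry the centroid is at mid-width, x̄ = 7.5 cm.
Transfer each piece to the vertical centroidal axis using Ī + A·d² with d = x − 7.5:
  plate: d = 0 cm → contributes +843.75 cm⁴
  hole 1: d = -4.5 cm → contributes −15.953 cm⁴
  hole 2: d = -1.5 cm → contributes −1.8162 cm⁴
  hole 3: d = 1.5 cm → contributes −1.8162 cm⁴
  hole 4: d = 4.5 cm → contributes −15.953 cm⁴
Total I = 808.21 cm⁴.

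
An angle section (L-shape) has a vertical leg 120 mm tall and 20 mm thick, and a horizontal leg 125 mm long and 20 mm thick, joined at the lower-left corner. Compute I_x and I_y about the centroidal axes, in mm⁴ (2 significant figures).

Split into non-overlapping primitives; take the origin at the lower-left of the bounding box.
Vertical leg: 20 × 120, A = 2 400 mm², y = 60 mm, Ī = 2 880 000 mm⁴.
Horizontal leg (remainder): 105 × 20, A = 2 100 mm², y = 10 mm, Ī = 70 000 mm⁴.
Centroid: ȳ = ΣA·y / ΣA = 36.67 mm.
Transfer each piece to the centroidal x-axis using Ī + A·d² with d = y − 36.67:
  vertical leg: d = 23.33 mm → contributes +4 186 667 mm⁴
  horizontal leg (remainder): d = -26.67 mm → contributes +1 563 333 mm⁴
Total I = 5 750 000 mm⁴.
For the y-axis: x̄ = 39.17 mm.
Repeating about the centroidal y-axis gives I_y = 6 384 375 mm⁴.

I_x ≈ 5.8 × 10⁶ mm⁴, I_y ≈ 6.4 × 10⁶ mm⁴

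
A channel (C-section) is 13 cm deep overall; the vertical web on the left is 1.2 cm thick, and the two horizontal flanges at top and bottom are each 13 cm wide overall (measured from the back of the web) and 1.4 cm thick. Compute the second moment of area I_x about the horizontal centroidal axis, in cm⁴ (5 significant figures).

I_x ≈ 1336.6 cm⁴

Break the section into simple shapes (no overlaps), measuring from the bottom-left corner of the bounding box.
Web: 1.2 × 13, A = 15.6 cm², y = 6.5 cm, Ī = 219.7 cm⁴.
Top flange (beyond web): 11.8 × 1.4, A = 16.52 cm², y = 12.3 cm, Ī = 2.698267 cm⁴.
Bottom flange (beyond web): 11.8 × 1.4, A = 16.52 cm², y = 0.7 cm, Ī = 2.698267 cm⁴.
By symmetry the centroid is at mid-height, ȳ = 6.5 cm.
Transfer each piece to the horizontal centroidal axis using Ī + A·d² with d = y − 6.5:
  web: d = 0 cm → contributes +219.7 cm⁴
  top flange (beyond web): d = 5.8 cm → contributes +558.4311 cm⁴
  bottom flange (beyond web): d = -5.8 cm → contributes +558.4311 cm⁴
Total I = 1336.562 cm⁴.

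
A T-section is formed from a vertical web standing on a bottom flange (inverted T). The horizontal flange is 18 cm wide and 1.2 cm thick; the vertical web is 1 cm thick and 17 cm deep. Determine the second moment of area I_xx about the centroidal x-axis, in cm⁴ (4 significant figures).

I_xx ≈ 1200 cm⁴

Treat the section as a set of non-overlapping primitives; coordinates are from the bounding-box lower-left.
Flange: 18 × 1.2, A = 21.6 cm², y = 0.6 cm, Ī = 2.592 cm⁴.
Web: 1 × 17, A = 17 cm², y = 9.7 cm, Ī = 409.417 cm⁴.
Centroid: ȳ = ΣA·y / ΣA = 4.60777 cm.
Transfer each piece to the centroidal x-axis using Ī + A·d² with d = y − 4.60777:
  flange: d = -4.00777 cm → contributes +349.536 cm⁴
  web: d = 5.09223 cm → contributes +850.24 cm⁴
Total I = 1199.78 cm⁴.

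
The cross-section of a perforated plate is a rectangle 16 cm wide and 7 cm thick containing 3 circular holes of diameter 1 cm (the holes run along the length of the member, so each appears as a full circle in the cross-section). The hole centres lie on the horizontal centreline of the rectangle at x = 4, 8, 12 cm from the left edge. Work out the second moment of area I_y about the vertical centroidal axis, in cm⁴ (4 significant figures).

Break the section into simple shapes (no overlaps), measuring from the bottom-left corner of the bounding box.
Plate: 16 × 7, A = 112 cm², x = 8 cm, Ī = 2389.33 cm⁴.
Hole 1 (subtracted): ⌀1, A = 0.785398 cm², x = 4 cm, Ī = 0.0490874 cm⁴.
Hole 2 (subtracted): ⌀1, A = 0.785398 cm², x = 8 cm, Ī = 0.0490874 cm⁴.
Hole 3 (subtracted): ⌀1, A = 0.785398 cm², x = 12 cm, Ī = 0.0490874 cm⁴.
By symmetry the centroid is at mid-width, x̄ = 8 cm.
Transfer each piece to the vertical centroidal axis using Ī + A·d² with d = x − 8:
  plate: d = 0 cm → contributes +2389.33 cm⁴
  hole 1: d = -4 cm → contributes −12.6155 cm⁴
  hole 2: d = 0 cm → contributes −0.0490874 cm⁴
  hole 3: d = 4 cm → contributes −12.6155 cm⁴
Total I = 2364.05 cm⁴.

I_y ≈ 2364 cm⁴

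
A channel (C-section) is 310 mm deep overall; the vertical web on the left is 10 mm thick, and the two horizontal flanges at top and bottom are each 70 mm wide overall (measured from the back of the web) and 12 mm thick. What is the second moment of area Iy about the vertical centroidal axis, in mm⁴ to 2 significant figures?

Break the section into simple shapes (no overlaps), measuring from the bottom-left corner of the bounding box.
Web: 10 × 310, A = 3 100 mm², x = 5 mm, Ī = 25 833 mm⁴.
Top flange (beyond web): 60 × 12, A = 720 mm², x = 40 mm, Ī = 216 000 mm⁴.
Bottom flange (beyond web): 60 × 12, A = 720 mm², x = 40 mm, Ī = 216 000 mm⁴.
Centroid: x̄ = ΣA·x / ΣA = 16.1 mm.
Transfer each piece to the vertical centroidal axis using Ī + A·d² with d = x − 16.1:
  web: d = -11.1 mm → contributes +407 875 mm⁴
  top flange (beyond web): d = 23.9 mm → contributes +627 226 mm⁴
  bottom flange (beyond web): d = 23.9 mm → contributes +627 226 mm⁴
Total I = 1 662 327 mm⁴.

Iy ≈ 1.7 × 10⁶ mm⁴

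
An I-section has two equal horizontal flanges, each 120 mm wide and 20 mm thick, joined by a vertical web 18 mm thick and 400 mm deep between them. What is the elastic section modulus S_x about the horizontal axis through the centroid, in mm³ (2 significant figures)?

Treat the section as a set of non-overlapping primitives; coordinates are from the bounding-box lower-left.
Bottom flange: 120 × 20, A = 2 400 mm², y = 10 mm, Ī = 80 000 mm⁴.
Web: 18 × 400, A = 7 200 mm², y = 220 mm, Ī = 96 000 000 mm⁴.
Top flange: 120 × 20, A = 2 400 mm², y = 430 mm, Ī = 80 000 mm⁴.
By symmetry the centroid is at mid-height, ȳ = 220 mm.
Transfer each piece to the horizontal axis through the centroid using Ī + A·d² with d = y − 220:
  bottom flange: d = -210 mm → contributes +105 920 000 mm⁴
  web: d = 0 mm → contributes +96 000 000 mm⁴
  top flange: d = 210 mm → contributes +105 920 000 mm⁴
Total I = 307 840 000 mm⁴.
Extreme fibre distance c = 220 mm; S = I/c = 1 399 273 mm³.

S_x ≈ 1.4 × 10⁶ mm³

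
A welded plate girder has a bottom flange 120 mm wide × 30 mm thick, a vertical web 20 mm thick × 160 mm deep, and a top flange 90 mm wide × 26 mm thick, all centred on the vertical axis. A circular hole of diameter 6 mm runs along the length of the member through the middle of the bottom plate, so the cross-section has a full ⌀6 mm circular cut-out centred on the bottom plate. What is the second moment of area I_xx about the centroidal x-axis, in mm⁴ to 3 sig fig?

I_xx ≈ 5.81 × 10⁷ mm⁴

Treat the section as a set of non-overlapping primitives; coordinates are from the bounding-box lower-left.
Bottom plate: 120 × 30, A = 3 600 mm², y = 15 mm, Ī = 270 000 mm⁴.
Web plate: 20 × 160, A = 3 200 mm², y = 110 mm, Ī = 6 826 667 mm⁴.
Top plate: 90 × 26, A = 2 340 mm², y = 203 mm, Ī = 131 820 mm⁴.
Hole (subtracted): ⌀6, A = 28.274 mm², y = 15 mm, Ī = 63.617 mm⁴.
Centroid: ȳ = ΣA·y / ΣA = 96.644 mm.
Transfer each piece to the centroidal x-axis using Ī + A·d² with d = y − 96.644:
  bottom plate: d = -81.644 mm → contributes +24 266 820 mm⁴
  web plate: d = 13.356 mm → contributes +7 397 470 mm⁴
  top plate: d = 106.36 mm → contributes +26 600 837 mm⁴
  hole: d = -81.644 mm → contributes −188 534 mm⁴
Total I = 58 076 593 mm⁴.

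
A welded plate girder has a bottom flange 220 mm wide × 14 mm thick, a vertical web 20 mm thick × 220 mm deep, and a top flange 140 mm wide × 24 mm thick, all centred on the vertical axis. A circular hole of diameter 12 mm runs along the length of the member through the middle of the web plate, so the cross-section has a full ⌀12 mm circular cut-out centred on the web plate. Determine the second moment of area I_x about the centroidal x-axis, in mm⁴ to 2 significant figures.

I_x ≈ 1.1 × 10⁸ mm⁴

Break the section into simple shapes (no overlaps), measuring from the bottom-left corner of the bounding box.
Bottom plate: 220 × 14, A = 3 080 mm², y = 7 mm, Ī = 50 307 mm⁴.
Web plate: 20 × 220, A = 4 400 mm², y = 124 mm, Ī = 17 746 667 mm⁴.
Top plate: 140 × 24, A = 3 360 mm², y = 246 mm, Ī = 161 280 mm⁴.
Hole (subtracted): ⌀12, A = 113.1 mm², y = 124 mm, Ī = 1 018 mm⁴.
Centroid: ȳ = ΣA·y / ΣA = 128.6 mm.
Transfer each piece to the centroidal x-axis using Ī + A·d² with d = y − 128.6:
  bottom plate: d = -121.6 mm → contributes +45 608 013 mm⁴
  web plate: d = -4.62 mm → contributes +17 840 589 mm⁴
  top plate: d = 117.4 mm → contributes +46 455 451 mm⁴
  hole: d = -4.62 mm → contributes −3 432 mm⁴
Total I = 109 900 620 mm⁴.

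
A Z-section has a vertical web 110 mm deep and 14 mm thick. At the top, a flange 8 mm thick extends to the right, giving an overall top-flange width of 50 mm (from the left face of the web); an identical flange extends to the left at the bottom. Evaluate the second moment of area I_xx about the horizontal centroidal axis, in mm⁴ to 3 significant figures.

I_xx ≈ 3.05 × 10⁶ mm⁴

Decompose the section into non-overlapping parts with the origin at the bottom-left of its bounding rectangle.
Web: 14 × 110, A = 1 540 mm², y = 55 mm, Ī = 1 552 833 mm⁴.
Top flange (beyond web): 36 × 8, A = 288 mm², y = 106 mm, Ī = 1 536 mm⁴.
Bottom flange (beyond web): 36 × 8, A = 288 mm², y = 4 mm, Ī = 1 536 mm⁴.
Centroid: ȳ = ΣA·y / ΣA = 55 mm.
Transfer each piece to the horizontal centroidal axis using Ī + A·d² with d = y − 55:
  web: d = 0 mm → contributes +1 552 833 mm⁴
  top flange (beyond web): d = 51 mm → contributes +750 624 mm⁴
  bottom flange (beyond web): d = -51 mm → contributes +750 624 mm⁴
Total I = 3 054 081 mm⁴.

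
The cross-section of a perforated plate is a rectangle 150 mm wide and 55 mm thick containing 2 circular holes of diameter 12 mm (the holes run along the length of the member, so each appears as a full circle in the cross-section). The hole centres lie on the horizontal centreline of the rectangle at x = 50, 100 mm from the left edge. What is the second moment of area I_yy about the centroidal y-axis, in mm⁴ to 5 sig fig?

I_yy ≈ 1.5325 × 10⁷ mm⁴

Split into non-overlapping primitives; take the origin at the lower-left of the bounding box.
Plate: 150 × 55, A = 8 250 mm², x = 75 mm, Ī = 15 468 750 mm⁴.
Hole 1 (subtracted): ⌀12, A = 113.0973 mm², x = 50 mm, Ī = 1017.876 mm⁴.
Hole 2 (subtracted): ⌀12, A = 113.0973 mm², x = 100 mm, Ī = 1017.876 mm⁴.
By symmetry the centroid is at mid-width, x̄ = 75 mm.
Transfer each piece to the centroidal y-axis using Ī + A·d² with d = x − 75:
  plate: d = 0 mm → contributes +15 468 750 mm⁴
  hole 1: d = -25 mm → contributes −71703.71 mm⁴
  hole 2: d = 25 mm → contributes −71703.71 mm⁴
Total I = 15 325 343 mm⁴.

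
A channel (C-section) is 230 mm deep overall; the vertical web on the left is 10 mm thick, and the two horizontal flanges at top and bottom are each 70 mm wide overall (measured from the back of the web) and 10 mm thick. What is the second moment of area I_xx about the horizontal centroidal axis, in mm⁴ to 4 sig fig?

I_xx ≈ 2.467 × 10⁷ mm⁴

Break the section into simple shapes (no overlaps), measuring from the bottom-left corner of the bounding box.
Web: 10 × 230, A = 2 300 mm², y = 115 mm, Ī = 10 139 167 mm⁴.
Top flange (beyond web): 60 × 10, A = 600 mm², y = 225 mm, Ī = 5 000 mm⁴.
Bottom flange (beyond web): 60 × 10, A = 600 mm², y = 5 mm, Ī = 5 000 mm⁴.
By symmetry the centroid is at mid-height, ȳ = 115 mm.
Transfer each piece to the horizontal centroidal axis using Ī + A·d² with d = y − 115:
  web: d = 0 mm → contributes +10 139 167 mm⁴
  top flange (beyond web): d = 110 mm → contributes +7 265 000 mm⁴
  bottom flange (beyond web): d = -110 mm → contributes +7 265 000 mm⁴
Total I = 24 669 167 mm⁴.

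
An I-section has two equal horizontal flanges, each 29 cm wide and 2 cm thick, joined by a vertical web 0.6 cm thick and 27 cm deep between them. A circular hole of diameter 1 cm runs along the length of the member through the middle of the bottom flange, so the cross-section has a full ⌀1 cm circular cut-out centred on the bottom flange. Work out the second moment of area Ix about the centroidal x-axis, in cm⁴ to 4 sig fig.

Treat the section as a set of non-overlapping primitives; coordinates are from the bounding-box lower-left.
Bottom flange: 29 × 2, A = 58 cm², y = 1 cm, Ī = 19.3333 cm⁴.
Web: 0.6 × 27, A = 16.2 cm², y = 15.5 cm, Ī = 984.15 cm⁴.
Top flange: 29 × 2, A = 58 cm², y = 30 cm, Ī = 19.3333 cm⁴.
Hole (subtracted): ⌀1, A = 0.785398 cm², y = 1 cm, Ī = 0.0490874 cm⁴.
Centroid: ȳ = ΣA·y / ΣA = 15.5867 cm.
Transfer each piece to the centroidal x-axis using Ī + A·d² with d = y − 15.5867:
  bottom flange: d = -14.5867 cm → contributes +12 360 cm⁴
  web: d = -0.0866591 cm → contributes +984.272 cm⁴
  top flange: d = 14.4133 cm → contributes +12068.5 cm⁴
  hole: d = -14.5867 cm → contributes −167.159 cm⁴
Total I = 25245.7 cm⁴.

Ix ≈ 2.525 × 10⁴ cm⁴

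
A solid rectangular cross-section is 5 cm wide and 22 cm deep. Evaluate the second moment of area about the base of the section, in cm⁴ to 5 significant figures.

I_base ≈ 1.7747 × 10⁴ cm⁴

The section: 5 × 22, A = 110 cm², y = 11 cm, Ī = 4436.667 cm⁴.
Transfer it to the bottom edge using Ī + A·d² with d = y − 0:
  the section: d = 11 cm → contributes +17746.67 cm⁴
Total I = 17746.67 cm⁴.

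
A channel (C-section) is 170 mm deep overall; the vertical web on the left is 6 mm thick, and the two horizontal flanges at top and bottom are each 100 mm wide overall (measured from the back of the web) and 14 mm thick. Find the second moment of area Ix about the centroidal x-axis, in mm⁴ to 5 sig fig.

Ix ≈ 1.8513 × 10⁷ mm⁴

Split into non-overlapping primitives; take the origin at the lower-left of the bounding box.
Web: 6 × 170, A = 1 020 mm², y = 85 mm, Ī = 2 456 500 mm⁴.
Top flange (beyond web): 94 × 14, A = 1 316 mm², y = 163 mm, Ī = 21494.67 mm⁴.
Bottom flange (beyond web): 94 × 14, A = 1 316 mm², y = 7 mm, Ī = 21494.67 mm⁴.
By symmetry the centroid is at mid-height, ȳ = 85 mm.
Transfer each piece to the centroidal x-axis using Ī + A·d² with d = y − 85:
  web: d = 0 mm → contributes +2 456 500 mm⁴
  top flange (beyond web): d = 78 mm → contributes +8 028 039 mm⁴
  bottom flange (beyond web): d = -78 mm → contributes +8 028 039 mm⁴
Total I = 18 512 577 mm⁴.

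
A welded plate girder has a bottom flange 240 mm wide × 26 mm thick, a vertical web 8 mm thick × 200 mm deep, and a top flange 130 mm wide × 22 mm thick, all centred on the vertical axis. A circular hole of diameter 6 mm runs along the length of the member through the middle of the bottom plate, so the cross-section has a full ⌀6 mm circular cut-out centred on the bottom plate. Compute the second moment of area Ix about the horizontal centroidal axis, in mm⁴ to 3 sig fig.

Decompose the section into non-overlapping parts with the origin at the bottom-left of its bounding rectangle.
Bottom plate: 240 × 26, A = 6 240 mm², y = 13 mm, Ī = 351 520 mm⁴.
Web plate: 8 × 200, A = 1 600 mm², y = 126 mm, Ī = 5 333 333 mm⁴.
Top plate: 130 × 22, A = 2 860 mm², y = 237 mm, Ī = 115 353 mm⁴.
Hole (subtracted): ⌀6, A = 28.274 mm², y = 13 mm, Ī = 63.617 mm⁴.
Centroid: ȳ = ΣA·y / ΣA = 89.973 mm.
Transfer each piece to the horizontal centroidal axis using Ī + A·d² with d = y − 89.973:
  bottom plate: d = -76.973 mm → contributes +37 323 012 mm⁴
  web plate: d = 36.027 mm → contributes +7 409 988 mm⁴
  top plate: d = 147.03 mm → contributes +61 939 384 mm⁴
  hole: d = -76.973 mm → contributes −167 587 mm⁴
Total I = 106 504 797 mm⁴.

Ix ≈ 1.07 × 10⁸ mm⁴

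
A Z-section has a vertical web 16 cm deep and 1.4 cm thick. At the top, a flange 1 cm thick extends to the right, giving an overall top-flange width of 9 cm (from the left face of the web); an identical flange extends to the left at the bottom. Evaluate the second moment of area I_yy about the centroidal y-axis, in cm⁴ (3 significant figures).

Treat the section as a set of non-overlapping primitives; coordinates are from the bounding-box lower-left.
Web: 1.4 × 16, A = 22.4 cm², x = 8.3 cm, Ī = 3.6587 cm⁴.
Top flange (beyond web): 7.6 × 1, A = 7.6 cm², x = 12.8 cm, Ī = 36.581 cm⁴.
Bottom flange (beyond web): 7.6 × 1, A = 7.6 cm², x = 3.8 cm, Ī = 36.581 cm⁴.
Centroid: x̄ = ΣA·x / ΣA = 8.3 cm.
Transfer each piece to the centroidal y-axis using Ī + A·d² with d = x − 8.3:
  web: d = 0 cm → contributes +3.6587 cm⁴
  top flange (beyond web): d = 4.5 cm → contributes +190.48 cm⁴
  bottom flange (beyond web): d = -4.5 cm → contributes +190.48 cm⁴
Total I = 384.62 cm⁴.

I_yy ≈ 385 cm⁴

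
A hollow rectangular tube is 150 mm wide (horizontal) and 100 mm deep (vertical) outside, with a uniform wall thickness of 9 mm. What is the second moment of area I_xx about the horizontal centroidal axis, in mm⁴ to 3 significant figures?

Treat the section as a set of non-overlapping primitives; coordinates are from the bounding-box lower-left.
Outer rectangle: 150 × 100, A = 15 000 mm², y = 50 mm, Ī = 12 500 000 mm⁴.
Inner void (subtracted): 132 × 82, A = 10 824 mm², y = 50 mm, Ī = 6 065 048 mm⁴.
By symmetry the centroid is at mid-height, ȳ = 50 mm.
All pieces are centred on the horizontal centroidal axis, so I = ΣĪ (holes subtracted) = 6 434 952 mm⁴.

I_xx ≈ 6.43 × 10⁶ mm⁴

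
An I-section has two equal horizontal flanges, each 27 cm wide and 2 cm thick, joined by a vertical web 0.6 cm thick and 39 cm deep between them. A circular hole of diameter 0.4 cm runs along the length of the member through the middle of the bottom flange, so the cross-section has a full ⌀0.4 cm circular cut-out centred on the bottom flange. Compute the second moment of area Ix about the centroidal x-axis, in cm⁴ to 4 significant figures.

Ix ≈ 4.834 × 10⁴ cm⁴

Split into non-overlapping primitives; take the origin at the lower-left of the bounding box.
Bottom flange: 27 × 2, A = 54 cm², y = 1 cm, Ī = 18 cm⁴.
Web: 0.6 × 39, A = 23.4 cm², y = 21.5 cm, Ī = 2965.95 cm⁴.
Top flange: 27 × 2, A = 54 cm², y = 42 cm, Ī = 18 cm⁴.
Hole (subtracted): ⌀0.4, A = 0.125664 cm², y = 1 cm, Ī = 0.00125664 cm⁴.
Centroid: ȳ = ΣA·y / ΣA = 21.5196 cm.
Transfer each piece to the centroidal x-axis using Ī + A·d² with d = y − 21.5196:
  bottom flange: d = -20.5196 cm → contributes +22 755 cm⁴
  web: d = -0.0196238 cm → contributes +2965.96 cm⁴
  top flange: d = 20.4804 cm → contributes +22668.1 cm⁴
  hole: d = -20.5196 cm → contributes −52.9126 cm⁴
Total I = 48336.1 cm⁴.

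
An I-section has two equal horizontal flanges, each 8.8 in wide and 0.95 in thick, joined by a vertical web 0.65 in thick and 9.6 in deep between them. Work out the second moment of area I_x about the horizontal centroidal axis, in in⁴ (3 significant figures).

I_x ≈ 514 in⁴

Break the section into simple shapes (no overlaps), measuring from the bottom-left corner of the bounding box.
Bottom flange: 8.8 × 0.95, A = 8.36 in², y = 0.475 in, Ī = 0.62874 in⁴.
Web: 0.65 × 9.6, A = 6.24 in², y = 5.75 in, Ī = 47.923 in⁴.
Top flange: 8.8 × 0.95, A = 8.36 in², y = 11.025 in, Ī = 0.62874 in⁴.
By symmetry the centroid is at mid-height, ȳ = 5.75 in.
Transfer each piece to the horizontal centroidal axis using Ī + A·d² with d = y − 5.75:
  bottom flange: d = -5.275 in → contributes +233.25 in⁴
  web: d = 0 in → contributes +47.923 in⁴
  top flange: d = 5.275 in → contributes +233.25 in⁴
Total I = 514.43 in⁴.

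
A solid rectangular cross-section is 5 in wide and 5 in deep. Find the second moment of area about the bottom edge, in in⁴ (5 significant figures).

The section: 5 × 5, A = 25 in², y = 2.5 in, Ī = 52.08333 in⁴.
Transfer it to a horizontal axis along the bottom face using Ī + A·d² with d = y − 0:
  the section: d = 2.5 in → contributes +208.3333 in⁴
Total I = 208.3333 in⁴.

I_base ≈ 208.33 in⁴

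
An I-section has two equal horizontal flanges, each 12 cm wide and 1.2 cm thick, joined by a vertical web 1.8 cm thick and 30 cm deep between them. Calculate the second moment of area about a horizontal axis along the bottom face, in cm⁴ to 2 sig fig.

Break the section into simple shapes (no overlaps), measuring from the bottom-left corner of the bounding box.
Bottom flange: 12 × 1.2, A = 14.4 cm², y = 0.6 cm, Ī = 1.728 cm⁴.
Web: 1.8 × 30, A = 54 cm², y = 16.2 cm, Ī = 4 050 cm⁴.
Top flange: 12 × 1.2, A = 14.4 cm², y = 31.8 cm, Ī = 1.728 cm⁴.
Transfer each piece to the base of the section using Ī + A·d² with d = y − 0:
  bottom flange: d = 0.6 cm → contributes +6.912 cm⁴
  web: d = 16.2 cm → contributes +18 222 cm⁴
  top flange: d = 31.8 cm → contributes +14 564 cm⁴
Total I = 32 792 cm⁴.

I_base ≈ 3.3 × 10⁴ cm⁴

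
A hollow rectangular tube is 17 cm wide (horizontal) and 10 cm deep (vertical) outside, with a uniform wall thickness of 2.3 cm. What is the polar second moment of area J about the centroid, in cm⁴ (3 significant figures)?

J ≈ 4490 cm⁴

Treat the section as a set of non-overlapping primitives; coordinates are from the bounding-box lower-left.
Outer rectangle: 17 × 10, A = 170 cm², y = 5 cm, Ī = 1416.7 cm⁴.
Inner void (subtracted): 12.4 × 5.4, A = 66.96 cm², y = 5 cm, Ī = 162.71 cm⁴.
By symmetry the centroid is at mid-height, ȳ = 5 cm.
All pieces are centred on the centroidal x-axis, so I = ΣĪ (holes subtracted) = 1 254 cm⁴.
Repeating about the centroidal y-axis gives I_y = 3236.2 cm⁴.
Polar second moment: J = I_x + I_y = 4490.1 cm⁴.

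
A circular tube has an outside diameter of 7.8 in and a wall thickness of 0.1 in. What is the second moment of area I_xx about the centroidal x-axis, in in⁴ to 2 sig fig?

I_xx ≈ 18 in⁴

Treat the section as a set of non-overlapping primitives; coordinates are from the bounding-box lower-left.
Outer circle: ⌀7.8, A = 47.78 in², y = 3.9 in, Ī = 181.7 in⁴.
Bore (subtracted): ⌀7.6, A = 45.36 in², y = 3.9 in, Ī = 163.8 in⁴.
By symmetry the centroid is at mid-height, ȳ = 3.9 in.
All pieces are centred on the centroidal x-axis, so I = ΣĪ (holes subtracted) = 17.93 in⁴.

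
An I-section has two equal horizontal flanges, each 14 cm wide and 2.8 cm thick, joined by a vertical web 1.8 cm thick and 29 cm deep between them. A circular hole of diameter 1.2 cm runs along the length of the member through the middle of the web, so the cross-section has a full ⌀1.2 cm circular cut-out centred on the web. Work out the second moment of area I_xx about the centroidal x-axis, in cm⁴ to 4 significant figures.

I_xx ≈ 2.353 × 10⁴ cm⁴

Break the section into simple shapes (no overlaps), measuring from the bottom-left corner of the bounding box.
Bottom flange: 14 × 2.8, A = 39.2 cm², y = 1.4 cm, Ī = 25.6107 cm⁴.
Web: 1.8 × 29, A = 52.2 cm², y = 17.3 cm, Ī = 3658.35 cm⁴.
Top flange: 14 × 2.8, A = 39.2 cm², y = 33.2 cm, Ī = 25.6107 cm⁴.
Hole (subtracted): ⌀1.2, A = 1.13097 cm², y = 17.3 cm, Ī = 0.101788 cm⁴.
By symmetry the centroid is at mid-height, ȳ = 17.3 cm.
Transfer each piece to the centroidal x-axis using Ī + A·d² with d = y − 17.3:
  bottom flange: d = -15.9 cm → contributes +9935.76 cm⁴
  web: d = 0 cm → contributes +3658.35 cm⁴
  top flange: d = 15.9 cm → contributes +9935.76 cm⁴
  hole: d = 0 cm → contributes −0.101788 cm⁴
Total I = 23529.8 cm⁴.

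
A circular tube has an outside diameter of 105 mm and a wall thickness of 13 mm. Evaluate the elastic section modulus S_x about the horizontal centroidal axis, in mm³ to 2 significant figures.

Decompose the section into non-overlapping parts with the origin at the bottom-left of its bounding rectangle.
Outer circle: ⌀105, A = 8 659 mm², y = 52.5 mm, Ī = 5 966 602 mm⁴.
Bore (subtracted): ⌀79, A = 4 902 mm², y = 52.5 mm, Ī = 1 911 958 mm⁴.
By symmetry the centroid is at mid-height, ȳ = 52.5 mm.
All pieces are centred on the horizontal centroidal axis, so I = ΣĪ (holes subtracted) = 4 054 645 mm⁴.
Extreme fibre distance c = 52.5 mm; S = I/c = 77 231 mm³.

S_x ≈ 7.7 × 10⁴ mm³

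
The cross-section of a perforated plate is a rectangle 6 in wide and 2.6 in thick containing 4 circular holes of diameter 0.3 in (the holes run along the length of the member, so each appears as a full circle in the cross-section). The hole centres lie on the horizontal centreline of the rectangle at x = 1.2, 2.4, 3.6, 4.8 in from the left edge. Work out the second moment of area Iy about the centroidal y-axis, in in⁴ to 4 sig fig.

Iy ≈ 46.29 in⁴

Break the section into simple shapes (no overlaps), measuring from the bottom-left corner of the bounding box.
Plate: 6 × 2.6, A = 15.6 in², x = 3 in, Ī = 46.8 in⁴.
Hole 1 (subtracted): ⌀0.3, A = 0.0706858 in², x = 1.2 in, Ī = 0.000397608 in⁴.
Hole 2 (subtracted): ⌀0.3, A = 0.0706858 in², x = 2.4 in, Ī = 0.000397608 in⁴.
Hole 3 (subtracted): ⌀0.3, A = 0.0706858 in², x = 3.6 in, Ī = 0.000397608 in⁴.
Hole 4 (subtracted): ⌀0.3, A = 0.0706858 in², x = 4.8 in, Ī = 0.000397608 in⁴.
By symmetry the centroid is at mid-width, x̄ = 3 in.
Transfer each piece to the centroidal y-axis using Ī + A·d² with d = x − 3:
  plate: d = 0 in → contributes +46.8 in⁴
  hole 1: d = -1.8 in → contributes −0.22942 in⁴
  hole 2: d = -0.6 in → contributes −0.0258445 in⁴
  hole 3: d = 0.6 in → contributes −0.0258445 in⁴
  hole 4: d = 1.8 in → contributes −0.22942 in⁴
Total I = 46.2895 in⁴.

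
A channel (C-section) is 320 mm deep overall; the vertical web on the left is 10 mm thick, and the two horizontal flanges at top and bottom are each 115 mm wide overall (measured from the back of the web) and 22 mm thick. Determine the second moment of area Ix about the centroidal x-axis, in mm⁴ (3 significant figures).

Ix ≈ 1.30 × 10⁸ mm⁴

Break the section into simple shapes (no overlaps), measuring from the bottom-left corner of the bounding box.
Web: 10 × 320, A = 3 200 mm², y = 160 mm, Ī = 27 306 667 mm⁴.
Top flange (beyond web): 105 × 22, A = 2 310 mm², y = 309 mm, Ī = 93 170 mm⁴.
Bottom flange (beyond web): 105 × 22, A = 2 310 mm², y = 11 mm, Ī = 93 170 mm⁴.
By symmetry the centroid is at mid-height, ȳ = 160 mm.
Transfer each piece to the centroidal x-axis using Ī + A·d² with d = y − 160:
  web: d = 0 mm → contributes +27 306 667 mm⁴
  top flange (beyond web): d = 149 mm → contributes +51 377 480 mm⁴
  bottom flange (beyond web): d = -149 mm → contributes +51 377 480 mm⁴
Total I = 130 061 627 mm⁴.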